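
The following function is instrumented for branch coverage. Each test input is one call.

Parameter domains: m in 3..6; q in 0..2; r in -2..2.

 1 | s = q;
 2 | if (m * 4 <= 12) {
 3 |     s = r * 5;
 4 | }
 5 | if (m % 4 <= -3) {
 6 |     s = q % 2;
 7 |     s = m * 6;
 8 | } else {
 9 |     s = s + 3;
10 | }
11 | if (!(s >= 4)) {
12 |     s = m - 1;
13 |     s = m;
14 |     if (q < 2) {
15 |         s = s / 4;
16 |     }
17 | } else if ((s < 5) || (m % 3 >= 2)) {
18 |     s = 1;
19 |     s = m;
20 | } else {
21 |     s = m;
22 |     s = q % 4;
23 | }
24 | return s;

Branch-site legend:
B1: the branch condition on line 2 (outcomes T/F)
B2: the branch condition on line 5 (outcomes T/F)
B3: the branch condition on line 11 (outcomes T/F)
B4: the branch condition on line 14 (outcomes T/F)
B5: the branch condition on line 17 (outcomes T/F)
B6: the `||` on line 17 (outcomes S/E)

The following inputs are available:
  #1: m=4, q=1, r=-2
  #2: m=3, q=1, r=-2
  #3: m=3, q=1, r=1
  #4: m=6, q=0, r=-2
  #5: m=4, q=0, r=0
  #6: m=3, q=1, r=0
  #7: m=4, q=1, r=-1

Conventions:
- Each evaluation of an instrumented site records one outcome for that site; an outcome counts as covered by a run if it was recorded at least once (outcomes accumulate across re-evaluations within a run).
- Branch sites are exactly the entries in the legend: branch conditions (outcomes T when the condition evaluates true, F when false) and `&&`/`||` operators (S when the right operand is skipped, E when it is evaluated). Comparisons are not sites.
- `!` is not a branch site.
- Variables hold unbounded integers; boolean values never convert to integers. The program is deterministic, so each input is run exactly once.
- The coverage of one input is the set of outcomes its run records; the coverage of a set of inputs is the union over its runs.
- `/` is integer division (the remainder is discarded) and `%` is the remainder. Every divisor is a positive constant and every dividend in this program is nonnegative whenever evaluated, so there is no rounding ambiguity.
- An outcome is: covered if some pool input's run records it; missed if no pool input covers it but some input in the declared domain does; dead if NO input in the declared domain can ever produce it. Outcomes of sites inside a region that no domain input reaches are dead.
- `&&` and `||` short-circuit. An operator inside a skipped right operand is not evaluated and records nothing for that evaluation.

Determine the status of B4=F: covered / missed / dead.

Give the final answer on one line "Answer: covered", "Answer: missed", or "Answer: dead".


no pool input records B4=F
but domain input (m=3, q=2, r=-2) does record it -> reachable, so missed
Answer: missed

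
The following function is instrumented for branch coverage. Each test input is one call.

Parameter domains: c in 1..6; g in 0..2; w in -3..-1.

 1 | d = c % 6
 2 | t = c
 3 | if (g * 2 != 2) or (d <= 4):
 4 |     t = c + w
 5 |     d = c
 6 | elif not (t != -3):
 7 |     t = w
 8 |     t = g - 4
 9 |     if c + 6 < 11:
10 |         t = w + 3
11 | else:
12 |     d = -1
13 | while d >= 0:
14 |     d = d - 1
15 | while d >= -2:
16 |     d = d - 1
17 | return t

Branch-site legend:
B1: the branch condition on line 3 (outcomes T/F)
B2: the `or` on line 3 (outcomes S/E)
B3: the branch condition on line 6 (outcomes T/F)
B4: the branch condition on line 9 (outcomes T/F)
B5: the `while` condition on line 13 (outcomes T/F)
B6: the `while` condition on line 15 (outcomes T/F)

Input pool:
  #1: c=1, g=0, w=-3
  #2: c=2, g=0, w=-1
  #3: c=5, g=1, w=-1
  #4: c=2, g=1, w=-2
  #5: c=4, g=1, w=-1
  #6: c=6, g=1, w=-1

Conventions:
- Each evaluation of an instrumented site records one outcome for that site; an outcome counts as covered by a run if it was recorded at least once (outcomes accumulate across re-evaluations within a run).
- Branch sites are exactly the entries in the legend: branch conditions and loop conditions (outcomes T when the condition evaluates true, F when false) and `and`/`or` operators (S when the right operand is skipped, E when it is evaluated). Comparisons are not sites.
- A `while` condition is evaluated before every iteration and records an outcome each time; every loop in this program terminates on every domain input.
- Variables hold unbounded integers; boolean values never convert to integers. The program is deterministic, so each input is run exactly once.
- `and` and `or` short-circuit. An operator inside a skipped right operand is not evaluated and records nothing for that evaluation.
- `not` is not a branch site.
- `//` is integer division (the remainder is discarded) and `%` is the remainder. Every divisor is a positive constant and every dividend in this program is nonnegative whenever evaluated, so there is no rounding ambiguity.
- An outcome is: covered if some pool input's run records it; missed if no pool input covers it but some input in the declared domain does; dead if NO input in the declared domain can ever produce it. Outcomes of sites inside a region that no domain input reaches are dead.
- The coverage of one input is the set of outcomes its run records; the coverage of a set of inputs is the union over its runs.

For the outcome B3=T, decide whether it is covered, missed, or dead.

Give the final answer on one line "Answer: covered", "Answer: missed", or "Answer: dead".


no pool input records B3=T
checking all 54 inputs in the declared domain: B3=T is never recorded -> dead
Answer: dead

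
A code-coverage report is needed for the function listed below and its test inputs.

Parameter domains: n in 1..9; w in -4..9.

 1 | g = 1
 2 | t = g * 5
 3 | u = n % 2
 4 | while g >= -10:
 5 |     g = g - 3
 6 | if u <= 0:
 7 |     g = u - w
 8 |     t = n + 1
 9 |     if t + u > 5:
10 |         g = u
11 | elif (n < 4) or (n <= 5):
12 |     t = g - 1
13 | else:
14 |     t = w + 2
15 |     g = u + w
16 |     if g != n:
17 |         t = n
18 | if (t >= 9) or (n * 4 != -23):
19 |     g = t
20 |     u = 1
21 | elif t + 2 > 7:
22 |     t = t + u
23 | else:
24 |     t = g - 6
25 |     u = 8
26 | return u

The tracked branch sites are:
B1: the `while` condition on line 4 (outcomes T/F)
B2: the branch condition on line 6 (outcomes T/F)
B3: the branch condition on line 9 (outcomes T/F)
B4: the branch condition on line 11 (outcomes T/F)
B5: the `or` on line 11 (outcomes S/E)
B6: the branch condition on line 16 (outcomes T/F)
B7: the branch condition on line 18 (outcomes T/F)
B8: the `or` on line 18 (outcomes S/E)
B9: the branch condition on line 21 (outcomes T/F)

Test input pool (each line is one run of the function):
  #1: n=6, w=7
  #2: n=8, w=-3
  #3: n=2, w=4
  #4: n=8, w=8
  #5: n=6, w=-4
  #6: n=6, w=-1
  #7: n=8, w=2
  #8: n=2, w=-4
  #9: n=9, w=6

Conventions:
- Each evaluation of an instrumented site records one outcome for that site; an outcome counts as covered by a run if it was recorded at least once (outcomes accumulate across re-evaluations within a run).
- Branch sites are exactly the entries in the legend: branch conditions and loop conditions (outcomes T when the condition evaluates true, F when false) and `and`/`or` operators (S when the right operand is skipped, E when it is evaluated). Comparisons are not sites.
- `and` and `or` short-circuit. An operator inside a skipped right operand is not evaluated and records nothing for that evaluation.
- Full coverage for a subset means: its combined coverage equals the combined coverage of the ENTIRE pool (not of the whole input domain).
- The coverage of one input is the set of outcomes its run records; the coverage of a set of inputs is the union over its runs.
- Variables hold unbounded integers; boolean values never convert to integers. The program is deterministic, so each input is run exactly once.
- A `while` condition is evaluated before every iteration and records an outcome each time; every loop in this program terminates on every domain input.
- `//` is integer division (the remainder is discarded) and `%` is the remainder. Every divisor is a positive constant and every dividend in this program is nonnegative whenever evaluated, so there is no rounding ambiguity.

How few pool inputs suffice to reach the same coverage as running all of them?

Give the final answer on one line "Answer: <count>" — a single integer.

input #1, n=6, w=7: events B1->T, B1->T, B1->T, B1->T, B1->F, B2->T, B3->T, B8->E, B7->T; outcomes B1=T, B1=F, B2=T, B3=T, B7=T, B8=E
input #2, n=8, w=-3: events B1->T, B1->T, B1->T, B1->T, B1->F, B2->T, B3->T, B8->S, B7->T; outcomes B1=T, B1=F, B2=T, B3=T, B7=T, B8=S
input #3, n=2, w=4: events B1->T, B1->T, B1->T, B1->T, B1->F, B2->T, B3->F, B8->E, B7->T; outcomes B1=T, B1=F, B2=T, B3=F, B7=T, B8=E
input #4, n=8, w=8: events B1->T, B1->T, B1->T, B1->T, B1->F, B2->T, B3->T, B8->S, B7->T; outcomes B1=T, B1=F, B2=T, B3=T, B7=T, B8=S
input #5, n=6, w=-4: events B1->T, B1->T, B1->T, B1->T, B1->F, B2->T, B3->T, B8->E, B7->T; outcomes B1=T, B1=F, B2=T, B3=T, B7=T, B8=E
input #6, n=6, w=-1: events B1->T, B1->T, B1->T, B1->T, B1->F, B2->T, B3->T, B8->E, B7->T; outcomes B1=T, B1=F, B2=T, B3=T, B7=T, B8=E
input #7, n=8, w=2: events B1->T, B1->T, B1->T, B1->T, B1->F, B2->T, B3->T, B8->S, B7->T; outcomes B1=T, B1=F, B2=T, B3=T, B7=T, B8=S
input #8, n=2, w=-4: events B1->T, B1->T, B1->T, B1->T, B1->F, B2->T, B3->F, B8->E, B7->T; outcomes B1=T, B1=F, B2=T, B3=F, B7=T, B8=E
input #9, n=9, w=6: events B1->T, B1->T, B1->T, B1->T, B1->F, B2->F, B5->E, B4->F, B6->T, B8->S, B7->T; outcomes B1=T, B1=F, B2=F, B4=F, B5=E, B6=T, B7=T, B8=S
together the pool reaches 12 outcomes: B1=T, B1=F, B2=T, B2=F, B3=T, B3=F, B4=F, B5=E, B6=T, B7=T, B8=S, B8=E
no size-1 subset reaches all 12 outcomes (best union: 8/12)
no size-2 subset reaches all 12 outcomes (best union: 11/12)
at size 3, {1, 3, 9} reaches all 12 outcomes; every lexicographically earlier size-3 subset fails

Answer: 3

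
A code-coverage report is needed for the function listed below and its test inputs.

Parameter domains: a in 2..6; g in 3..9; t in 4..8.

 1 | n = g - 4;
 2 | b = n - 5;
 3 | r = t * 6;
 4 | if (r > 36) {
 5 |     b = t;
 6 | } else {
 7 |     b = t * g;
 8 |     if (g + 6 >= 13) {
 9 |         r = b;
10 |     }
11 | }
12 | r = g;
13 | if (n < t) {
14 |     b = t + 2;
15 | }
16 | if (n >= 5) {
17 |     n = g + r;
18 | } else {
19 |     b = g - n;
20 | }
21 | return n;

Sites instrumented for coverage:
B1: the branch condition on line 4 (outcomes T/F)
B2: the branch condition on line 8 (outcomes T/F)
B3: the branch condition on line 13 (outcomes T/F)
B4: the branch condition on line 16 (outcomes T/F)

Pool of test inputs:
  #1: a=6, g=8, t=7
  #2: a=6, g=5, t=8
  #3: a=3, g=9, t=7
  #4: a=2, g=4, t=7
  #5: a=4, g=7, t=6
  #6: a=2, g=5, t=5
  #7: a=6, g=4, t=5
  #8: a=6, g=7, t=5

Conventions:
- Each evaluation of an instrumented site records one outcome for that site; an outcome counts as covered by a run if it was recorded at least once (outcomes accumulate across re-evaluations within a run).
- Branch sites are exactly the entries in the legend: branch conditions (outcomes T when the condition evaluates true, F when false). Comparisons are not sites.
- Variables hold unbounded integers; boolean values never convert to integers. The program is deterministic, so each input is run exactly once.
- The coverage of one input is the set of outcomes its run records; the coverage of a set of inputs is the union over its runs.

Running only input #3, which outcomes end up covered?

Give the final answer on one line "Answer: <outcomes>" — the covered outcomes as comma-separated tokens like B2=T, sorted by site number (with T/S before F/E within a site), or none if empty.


Running input #3 (a=3, g=9, t=7), event by event:
  B1->T, B3->T, B4->T
deduplicating events, the covered set is: B1=T, B3=T, B4=T
Answer: B1=T, B3=T, B4=T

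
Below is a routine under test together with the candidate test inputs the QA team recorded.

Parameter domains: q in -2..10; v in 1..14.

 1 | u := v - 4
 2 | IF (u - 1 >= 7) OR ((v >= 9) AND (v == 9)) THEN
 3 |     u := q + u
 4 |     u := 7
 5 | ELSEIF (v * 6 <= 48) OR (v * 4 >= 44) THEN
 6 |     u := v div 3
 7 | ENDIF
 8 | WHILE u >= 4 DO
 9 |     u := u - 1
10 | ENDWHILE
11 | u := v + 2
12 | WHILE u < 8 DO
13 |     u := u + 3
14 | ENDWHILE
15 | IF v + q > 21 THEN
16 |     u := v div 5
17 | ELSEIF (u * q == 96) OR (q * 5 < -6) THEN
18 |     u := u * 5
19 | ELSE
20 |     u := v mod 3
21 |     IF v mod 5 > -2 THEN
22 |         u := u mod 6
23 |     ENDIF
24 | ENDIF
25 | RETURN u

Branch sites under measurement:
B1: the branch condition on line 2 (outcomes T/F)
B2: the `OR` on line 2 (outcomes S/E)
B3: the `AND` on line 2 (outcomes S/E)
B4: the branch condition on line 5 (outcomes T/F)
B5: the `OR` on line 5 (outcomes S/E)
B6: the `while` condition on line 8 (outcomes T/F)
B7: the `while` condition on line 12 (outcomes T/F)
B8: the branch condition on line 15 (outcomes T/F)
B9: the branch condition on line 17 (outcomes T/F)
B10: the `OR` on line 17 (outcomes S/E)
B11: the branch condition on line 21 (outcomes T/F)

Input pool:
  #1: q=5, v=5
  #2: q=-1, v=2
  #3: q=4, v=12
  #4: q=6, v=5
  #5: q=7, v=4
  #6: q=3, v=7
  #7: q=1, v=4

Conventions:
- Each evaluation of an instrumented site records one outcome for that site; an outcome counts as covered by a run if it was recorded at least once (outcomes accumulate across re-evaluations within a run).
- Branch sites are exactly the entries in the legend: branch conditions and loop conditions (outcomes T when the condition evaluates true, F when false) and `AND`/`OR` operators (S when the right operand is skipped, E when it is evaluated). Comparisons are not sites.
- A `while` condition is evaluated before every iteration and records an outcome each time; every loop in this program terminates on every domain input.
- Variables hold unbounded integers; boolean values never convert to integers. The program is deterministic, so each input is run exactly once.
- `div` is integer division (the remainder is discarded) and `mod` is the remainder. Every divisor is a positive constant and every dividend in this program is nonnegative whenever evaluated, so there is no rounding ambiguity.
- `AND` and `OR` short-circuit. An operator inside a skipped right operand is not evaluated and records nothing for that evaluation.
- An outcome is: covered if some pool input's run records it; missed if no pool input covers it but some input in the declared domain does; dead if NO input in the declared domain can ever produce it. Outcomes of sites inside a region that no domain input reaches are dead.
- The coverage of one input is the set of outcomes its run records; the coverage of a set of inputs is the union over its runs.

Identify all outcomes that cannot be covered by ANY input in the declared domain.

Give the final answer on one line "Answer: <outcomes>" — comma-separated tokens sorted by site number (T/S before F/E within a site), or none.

sweeping the full domain (182 inputs) for each outcome:
  B11=F: never recorded by any domain input -> dead
  reachable outcomes have witnesses, e.g. B1=T (e.g. q=-2, v=9), B1=F (e.g. q=-2, v=1), B2=S (e.g. q=-2, v=12), B2=E (e.g. q=-2, v=1)

Answer: B11=F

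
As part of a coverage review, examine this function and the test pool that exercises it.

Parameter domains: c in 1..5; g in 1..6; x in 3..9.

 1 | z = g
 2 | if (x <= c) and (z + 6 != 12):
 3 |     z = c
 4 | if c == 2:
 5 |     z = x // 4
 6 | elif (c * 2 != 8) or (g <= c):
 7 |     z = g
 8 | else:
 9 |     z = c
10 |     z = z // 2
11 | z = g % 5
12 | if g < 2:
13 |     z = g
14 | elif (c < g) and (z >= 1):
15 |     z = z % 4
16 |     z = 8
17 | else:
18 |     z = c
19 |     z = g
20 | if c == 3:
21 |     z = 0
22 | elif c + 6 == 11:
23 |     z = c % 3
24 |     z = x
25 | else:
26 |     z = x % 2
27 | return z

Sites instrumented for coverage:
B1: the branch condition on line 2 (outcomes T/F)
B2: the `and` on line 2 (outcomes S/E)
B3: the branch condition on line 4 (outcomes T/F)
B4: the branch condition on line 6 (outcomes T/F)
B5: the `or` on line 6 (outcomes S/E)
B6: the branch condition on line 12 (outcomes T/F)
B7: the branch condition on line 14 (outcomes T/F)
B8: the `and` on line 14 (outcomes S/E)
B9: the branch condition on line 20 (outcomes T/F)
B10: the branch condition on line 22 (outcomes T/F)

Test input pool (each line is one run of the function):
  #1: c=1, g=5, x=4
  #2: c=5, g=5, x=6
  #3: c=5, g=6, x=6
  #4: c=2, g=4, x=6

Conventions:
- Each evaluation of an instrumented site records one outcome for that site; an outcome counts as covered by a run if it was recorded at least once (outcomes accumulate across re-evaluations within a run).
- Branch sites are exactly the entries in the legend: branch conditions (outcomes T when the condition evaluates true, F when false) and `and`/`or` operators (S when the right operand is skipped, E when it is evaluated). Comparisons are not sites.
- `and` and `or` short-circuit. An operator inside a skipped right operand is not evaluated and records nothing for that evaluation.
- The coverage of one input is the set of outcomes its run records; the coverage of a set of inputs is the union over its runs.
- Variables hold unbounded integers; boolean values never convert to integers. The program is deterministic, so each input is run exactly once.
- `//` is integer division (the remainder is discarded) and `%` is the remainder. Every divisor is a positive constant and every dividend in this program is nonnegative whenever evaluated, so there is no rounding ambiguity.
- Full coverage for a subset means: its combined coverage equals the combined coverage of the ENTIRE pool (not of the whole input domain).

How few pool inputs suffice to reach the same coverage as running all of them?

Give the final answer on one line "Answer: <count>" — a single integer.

#1 (c=1, g=5, x=4) -> B2->S, B1->F, B3->F, B5->S, B4->T, B6->F, B8->E, B7->F, B9->F, B10->F; covered: B1=F, B2=S, B3=F, B4=T, B5=S, B6=F, B7=F, B8=E, B9=F, B10=F
#2 (c=5, g=5, x=6) -> B2->S, B1->F, B3->F, B5->S, B4->T, B6->F, B8->S, B7->F, B9->F, B10->T; covered: B1=F, B2=S, B3=F, B4=T, B5=S, B6=F, B7=F, B8=S, B9=F, B10=T
#3 (c=5, g=6, x=6) -> B2->S, B1->F, B3->F, B5->S, B4->T, B6->F, B8->E, B7->T, B9->F, B10->T; covered: B1=F, B2=S, B3=F, B4=T, B5=S, B6=F, B7=T, B8=E, B9=F, B10=T
#4 (c=2, g=4, x=6) -> B2->S, B1->F, B3->T, B6->F, B8->E, B7->T, B9->F, B10->F; covered: B1=F, B2=S, B3=T, B6=F, B7=T, B8=E, B9=F, B10=F
pool-wide coverage (14 outcomes): B1=F, B2=S, B3=T, B3=F, B4=T, B5=S, B6=F, B7=T, B7=F, B8=S, B8=E, B9=F, B10=T, B10=F
every size-1 subset falls short of the 14 outcomes (best: 10/14)
the canonical winner is {2, 4}: size 2, full 14-outcome coverage, earliest index list among size-2 covers

Answer: 2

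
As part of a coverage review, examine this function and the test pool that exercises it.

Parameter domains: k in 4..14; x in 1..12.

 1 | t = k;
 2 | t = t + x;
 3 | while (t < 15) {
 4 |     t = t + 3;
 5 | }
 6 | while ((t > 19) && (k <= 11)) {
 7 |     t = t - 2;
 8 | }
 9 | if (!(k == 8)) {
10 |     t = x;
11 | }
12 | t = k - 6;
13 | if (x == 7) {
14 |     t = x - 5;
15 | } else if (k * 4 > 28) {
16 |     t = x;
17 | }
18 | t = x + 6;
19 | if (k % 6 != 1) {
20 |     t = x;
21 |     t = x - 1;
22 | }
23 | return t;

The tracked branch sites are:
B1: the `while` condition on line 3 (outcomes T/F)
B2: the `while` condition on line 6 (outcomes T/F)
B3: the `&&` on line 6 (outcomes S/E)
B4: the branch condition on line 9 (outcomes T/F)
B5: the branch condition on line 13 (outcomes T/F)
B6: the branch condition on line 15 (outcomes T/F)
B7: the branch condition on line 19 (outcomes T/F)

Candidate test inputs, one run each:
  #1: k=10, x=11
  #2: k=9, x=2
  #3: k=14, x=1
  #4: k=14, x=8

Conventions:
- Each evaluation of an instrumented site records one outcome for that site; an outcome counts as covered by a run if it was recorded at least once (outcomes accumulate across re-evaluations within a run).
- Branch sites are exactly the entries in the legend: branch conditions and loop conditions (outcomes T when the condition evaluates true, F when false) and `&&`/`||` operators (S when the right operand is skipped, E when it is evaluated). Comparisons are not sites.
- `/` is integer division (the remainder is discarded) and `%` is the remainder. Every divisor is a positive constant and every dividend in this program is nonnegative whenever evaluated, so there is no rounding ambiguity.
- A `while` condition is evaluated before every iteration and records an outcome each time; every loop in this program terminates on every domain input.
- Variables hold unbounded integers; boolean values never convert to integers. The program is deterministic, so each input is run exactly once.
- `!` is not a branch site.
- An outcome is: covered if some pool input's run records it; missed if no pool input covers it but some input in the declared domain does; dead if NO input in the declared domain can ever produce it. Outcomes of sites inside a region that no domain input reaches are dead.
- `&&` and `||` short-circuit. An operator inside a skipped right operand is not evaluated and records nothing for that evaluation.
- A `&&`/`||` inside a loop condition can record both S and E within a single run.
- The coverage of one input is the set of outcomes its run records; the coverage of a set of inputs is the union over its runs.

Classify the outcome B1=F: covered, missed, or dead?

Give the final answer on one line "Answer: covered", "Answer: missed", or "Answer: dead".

B1=F is recorded by pool input(s) 1, 2, 3, 4 -> covered

Answer: covered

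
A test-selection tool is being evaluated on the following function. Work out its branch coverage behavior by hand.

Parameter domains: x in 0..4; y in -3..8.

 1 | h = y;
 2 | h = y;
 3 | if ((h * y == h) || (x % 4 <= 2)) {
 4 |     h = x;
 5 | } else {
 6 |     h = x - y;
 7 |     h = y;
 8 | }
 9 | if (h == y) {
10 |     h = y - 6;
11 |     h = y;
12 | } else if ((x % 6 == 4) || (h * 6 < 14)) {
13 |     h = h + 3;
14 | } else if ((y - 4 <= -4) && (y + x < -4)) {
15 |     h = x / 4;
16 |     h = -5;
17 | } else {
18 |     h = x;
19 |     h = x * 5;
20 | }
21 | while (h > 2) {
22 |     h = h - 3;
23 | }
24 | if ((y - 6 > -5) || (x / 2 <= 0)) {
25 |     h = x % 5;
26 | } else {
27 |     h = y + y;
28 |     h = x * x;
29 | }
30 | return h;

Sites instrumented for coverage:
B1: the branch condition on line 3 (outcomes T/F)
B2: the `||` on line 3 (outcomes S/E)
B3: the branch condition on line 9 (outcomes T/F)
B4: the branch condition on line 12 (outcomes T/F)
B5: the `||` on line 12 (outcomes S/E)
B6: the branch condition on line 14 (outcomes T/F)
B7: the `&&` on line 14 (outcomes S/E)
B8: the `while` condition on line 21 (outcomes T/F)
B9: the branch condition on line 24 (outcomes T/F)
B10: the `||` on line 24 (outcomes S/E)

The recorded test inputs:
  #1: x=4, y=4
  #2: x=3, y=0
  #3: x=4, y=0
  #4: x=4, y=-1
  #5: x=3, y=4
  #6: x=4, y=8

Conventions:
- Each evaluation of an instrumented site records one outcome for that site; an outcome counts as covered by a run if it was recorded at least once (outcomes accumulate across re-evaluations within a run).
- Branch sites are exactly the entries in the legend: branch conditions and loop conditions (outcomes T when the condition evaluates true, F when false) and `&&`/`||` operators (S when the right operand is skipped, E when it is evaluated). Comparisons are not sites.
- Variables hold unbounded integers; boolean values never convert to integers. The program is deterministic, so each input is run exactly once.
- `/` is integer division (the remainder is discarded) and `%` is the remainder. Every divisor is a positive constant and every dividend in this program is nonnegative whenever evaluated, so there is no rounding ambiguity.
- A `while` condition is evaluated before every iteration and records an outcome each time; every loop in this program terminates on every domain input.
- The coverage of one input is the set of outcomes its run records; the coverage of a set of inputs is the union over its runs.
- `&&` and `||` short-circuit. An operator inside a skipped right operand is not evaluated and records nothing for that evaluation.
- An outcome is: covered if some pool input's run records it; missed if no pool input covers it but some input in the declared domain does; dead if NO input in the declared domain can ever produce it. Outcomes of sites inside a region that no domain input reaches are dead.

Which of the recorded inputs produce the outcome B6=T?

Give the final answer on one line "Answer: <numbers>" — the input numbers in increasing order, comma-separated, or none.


input #1 (x=4, y=4): misses B6=T
input #2 (x=3, y=0): misses B6=T
input #3 (x=4, y=0): misses B6=T
input #4 (x=4, y=-1): misses B6=T
input #5 (x=3, y=4): misses B6=T
input #6 (x=4, y=8): misses B6=T
Answer: none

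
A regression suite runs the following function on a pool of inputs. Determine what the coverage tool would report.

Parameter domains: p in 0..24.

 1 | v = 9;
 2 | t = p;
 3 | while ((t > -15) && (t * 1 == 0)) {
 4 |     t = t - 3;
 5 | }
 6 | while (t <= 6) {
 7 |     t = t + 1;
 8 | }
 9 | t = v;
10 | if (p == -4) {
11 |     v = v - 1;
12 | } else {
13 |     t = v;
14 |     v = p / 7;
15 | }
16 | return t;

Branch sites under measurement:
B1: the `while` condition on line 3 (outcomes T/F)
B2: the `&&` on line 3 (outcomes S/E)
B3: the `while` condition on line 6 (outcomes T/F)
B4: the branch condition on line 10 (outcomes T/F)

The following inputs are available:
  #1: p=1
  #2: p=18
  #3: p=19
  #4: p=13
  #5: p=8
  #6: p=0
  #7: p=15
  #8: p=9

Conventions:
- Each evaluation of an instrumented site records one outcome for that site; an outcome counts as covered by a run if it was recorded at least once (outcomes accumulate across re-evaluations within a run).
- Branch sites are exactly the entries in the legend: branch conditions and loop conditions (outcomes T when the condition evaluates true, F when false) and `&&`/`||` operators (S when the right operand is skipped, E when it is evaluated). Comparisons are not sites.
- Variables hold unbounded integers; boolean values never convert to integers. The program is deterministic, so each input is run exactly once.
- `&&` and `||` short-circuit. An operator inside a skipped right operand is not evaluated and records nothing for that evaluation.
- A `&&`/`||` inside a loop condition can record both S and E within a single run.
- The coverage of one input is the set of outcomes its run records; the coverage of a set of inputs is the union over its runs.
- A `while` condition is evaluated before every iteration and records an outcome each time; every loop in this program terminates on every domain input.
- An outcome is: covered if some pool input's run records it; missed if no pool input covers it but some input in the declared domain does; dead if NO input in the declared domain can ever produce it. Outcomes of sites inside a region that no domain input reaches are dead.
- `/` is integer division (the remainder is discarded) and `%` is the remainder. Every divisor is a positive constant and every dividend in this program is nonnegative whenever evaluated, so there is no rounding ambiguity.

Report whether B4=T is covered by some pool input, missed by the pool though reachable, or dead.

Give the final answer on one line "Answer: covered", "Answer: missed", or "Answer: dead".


no pool input records B4=T
checking all 25 inputs in the declared domain: B4=T is never recorded -> dead
Answer: dead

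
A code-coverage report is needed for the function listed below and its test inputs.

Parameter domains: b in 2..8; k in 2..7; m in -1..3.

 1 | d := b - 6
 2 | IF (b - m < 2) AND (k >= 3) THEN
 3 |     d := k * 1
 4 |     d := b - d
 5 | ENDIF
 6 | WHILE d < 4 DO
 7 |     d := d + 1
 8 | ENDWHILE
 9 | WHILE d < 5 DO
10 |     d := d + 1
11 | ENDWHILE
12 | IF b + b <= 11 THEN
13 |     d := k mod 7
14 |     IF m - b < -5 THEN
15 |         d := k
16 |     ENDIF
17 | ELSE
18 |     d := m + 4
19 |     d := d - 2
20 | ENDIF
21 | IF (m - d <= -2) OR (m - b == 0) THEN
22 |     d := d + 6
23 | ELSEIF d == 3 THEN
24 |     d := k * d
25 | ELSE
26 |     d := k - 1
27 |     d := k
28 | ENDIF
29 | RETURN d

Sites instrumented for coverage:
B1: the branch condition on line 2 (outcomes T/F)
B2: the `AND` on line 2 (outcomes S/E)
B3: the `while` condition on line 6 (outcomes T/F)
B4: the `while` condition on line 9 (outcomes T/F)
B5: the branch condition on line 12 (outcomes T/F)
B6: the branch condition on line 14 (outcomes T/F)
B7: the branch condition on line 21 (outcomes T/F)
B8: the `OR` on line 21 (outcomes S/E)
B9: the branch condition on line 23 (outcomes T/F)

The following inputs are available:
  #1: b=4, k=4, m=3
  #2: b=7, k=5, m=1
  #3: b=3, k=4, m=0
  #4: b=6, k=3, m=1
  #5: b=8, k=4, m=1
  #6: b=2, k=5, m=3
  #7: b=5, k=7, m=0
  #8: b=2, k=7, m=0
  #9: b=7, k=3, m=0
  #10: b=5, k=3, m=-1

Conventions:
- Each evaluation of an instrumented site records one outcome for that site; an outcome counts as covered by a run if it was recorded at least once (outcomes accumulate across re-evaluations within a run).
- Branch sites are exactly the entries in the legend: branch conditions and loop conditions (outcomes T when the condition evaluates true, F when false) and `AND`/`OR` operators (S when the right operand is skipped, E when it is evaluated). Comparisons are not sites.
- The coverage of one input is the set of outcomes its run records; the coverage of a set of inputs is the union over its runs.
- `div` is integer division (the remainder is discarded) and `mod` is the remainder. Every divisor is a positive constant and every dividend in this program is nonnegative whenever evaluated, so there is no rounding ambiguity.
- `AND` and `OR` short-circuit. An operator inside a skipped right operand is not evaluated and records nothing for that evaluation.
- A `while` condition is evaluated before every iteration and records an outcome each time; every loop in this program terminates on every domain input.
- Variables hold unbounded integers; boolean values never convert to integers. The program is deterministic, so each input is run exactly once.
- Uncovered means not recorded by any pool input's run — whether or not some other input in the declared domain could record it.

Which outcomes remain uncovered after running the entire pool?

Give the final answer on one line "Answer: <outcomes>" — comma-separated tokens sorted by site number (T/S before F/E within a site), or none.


test 1 (b=4, k=4, m=3) fires B2->E, B1->T, B3->T, B3->T, B3->T, B3->T, B3->F, B4->T, B4->F, B5->T, B6->F, B8->E, B7->F, B9->F; hits B1=T, B2=E, B3=T, B3=F, B4=T, B4=F, B5=T, B6=F, B7=F, B8=E, B9=F
test 2 (b=7, k=5, m=1) fires B2->S, B1->F, B3->T, B3->T, B3->T, B3->F, B4->T, B4->F, B5->F, B8->S, B7->T; hits B1=F, B2=S, B3=T, B3=F, B4=T, B4=F, B5=F, B7=T, B8=S
test 3 (b=3, k=4, m=0) fires B2->S, B1->F, B3->T, B3->T, B3->T, B3->T, B3->T, B3->T, B3->T, B3->F, B4->T, B4->F, B5->T, B6->F, ...; hits B1=F, B2=S, B3=T, B3=F, B4=T, B4=F, B5=T, B6=F, B7=T, B8=S
test 4 (b=6, k=3, m=1) fires B2->S, B1->F, B3->T, B3->T, B3->T, B3->T, B3->F, B4->T, B4->F, B5->F, B8->S, B7->T; hits B1=F, B2=S, B3=T, B3=F, B4=T, B4=F, B5=F, B7=T, B8=S
test 5 (b=8, k=4, m=1) fires B2->S, B1->F, B3->T, B3->T, B3->F, B4->T, B4->F, B5->F, B8->S, B7->T; hits B1=F, B2=S, B3=T, B3=F, B4=T, B4=F, B5=F, B7=T, B8=S
test 6 (b=2, k=5, m=3) fires B2->E, B1->T, B3->T, B3->T, B3->T, B3->T, B3->T, B3->T, B3->T, B3->F, B4->T, B4->F, B5->T, B6->F, ...; hits B1=T, B2=E, B3=T, B3=F, B4=T, B4=F, B5=T, B6=F, B7=T, B8=S
test 7 (b=5, k=7, m=0) fires B2->S, B1->F, B3->T, B3->T, B3->T, B3->T, B3->T, B3->F, B4->T, B4->F, B5->T, B6->F, B8->E, B7->F, ...; hits B1=F, B2=S, B3=T, B3=F, B4=T, B4=F, B5=T, B6=F, B7=F, B8=E, B9=F
test 8 (b=2, k=7, m=0) fires B2->S, B1->F, B3->T, B3->T, B3->T, B3->T, B3->T, B3->T, B3->T, B3->T, B3->F, B4->T, B4->F, B5->T, ...; hits B1=F, B2=S, B3=T, B3=F, B4=T, B4=F, B5=T, B6=F, B7=F, B8=E, B9=F
test 9 (b=7, k=3, m=0) fires B2->S, B1->F, B3->T, B3->T, B3->T, B3->F, B4->T, B4->F, B5->F, B8->S, B7->T; hits B1=F, B2=S, B3=T, B3=F, B4=T, B4=F, B5=F, B7=T, B8=S
test 10 (b=5, k=3, m=-1) fires B2->S, B1->F, B3->T, B3->T, B3->T, B3->T, B3->T, B3->F, B4->T, B4->F, B5->T, B6->T, B8->S, B7->T; hits B1=F, B2=S, B3=T, B3=F, B4=T, B4=F, B5=T, B6=T, B7=T, B8=S
union over the pool: B1=T, B1=F, B2=S, B2=E, B3=T, B3=F, B4=T, B4=F, B5=T, B5=F, B6=T, B6=F, B7=T, B7=F, B8=S, B8=E, B9=F
uncovered (1 of 18): B9=T
Answer: B9=T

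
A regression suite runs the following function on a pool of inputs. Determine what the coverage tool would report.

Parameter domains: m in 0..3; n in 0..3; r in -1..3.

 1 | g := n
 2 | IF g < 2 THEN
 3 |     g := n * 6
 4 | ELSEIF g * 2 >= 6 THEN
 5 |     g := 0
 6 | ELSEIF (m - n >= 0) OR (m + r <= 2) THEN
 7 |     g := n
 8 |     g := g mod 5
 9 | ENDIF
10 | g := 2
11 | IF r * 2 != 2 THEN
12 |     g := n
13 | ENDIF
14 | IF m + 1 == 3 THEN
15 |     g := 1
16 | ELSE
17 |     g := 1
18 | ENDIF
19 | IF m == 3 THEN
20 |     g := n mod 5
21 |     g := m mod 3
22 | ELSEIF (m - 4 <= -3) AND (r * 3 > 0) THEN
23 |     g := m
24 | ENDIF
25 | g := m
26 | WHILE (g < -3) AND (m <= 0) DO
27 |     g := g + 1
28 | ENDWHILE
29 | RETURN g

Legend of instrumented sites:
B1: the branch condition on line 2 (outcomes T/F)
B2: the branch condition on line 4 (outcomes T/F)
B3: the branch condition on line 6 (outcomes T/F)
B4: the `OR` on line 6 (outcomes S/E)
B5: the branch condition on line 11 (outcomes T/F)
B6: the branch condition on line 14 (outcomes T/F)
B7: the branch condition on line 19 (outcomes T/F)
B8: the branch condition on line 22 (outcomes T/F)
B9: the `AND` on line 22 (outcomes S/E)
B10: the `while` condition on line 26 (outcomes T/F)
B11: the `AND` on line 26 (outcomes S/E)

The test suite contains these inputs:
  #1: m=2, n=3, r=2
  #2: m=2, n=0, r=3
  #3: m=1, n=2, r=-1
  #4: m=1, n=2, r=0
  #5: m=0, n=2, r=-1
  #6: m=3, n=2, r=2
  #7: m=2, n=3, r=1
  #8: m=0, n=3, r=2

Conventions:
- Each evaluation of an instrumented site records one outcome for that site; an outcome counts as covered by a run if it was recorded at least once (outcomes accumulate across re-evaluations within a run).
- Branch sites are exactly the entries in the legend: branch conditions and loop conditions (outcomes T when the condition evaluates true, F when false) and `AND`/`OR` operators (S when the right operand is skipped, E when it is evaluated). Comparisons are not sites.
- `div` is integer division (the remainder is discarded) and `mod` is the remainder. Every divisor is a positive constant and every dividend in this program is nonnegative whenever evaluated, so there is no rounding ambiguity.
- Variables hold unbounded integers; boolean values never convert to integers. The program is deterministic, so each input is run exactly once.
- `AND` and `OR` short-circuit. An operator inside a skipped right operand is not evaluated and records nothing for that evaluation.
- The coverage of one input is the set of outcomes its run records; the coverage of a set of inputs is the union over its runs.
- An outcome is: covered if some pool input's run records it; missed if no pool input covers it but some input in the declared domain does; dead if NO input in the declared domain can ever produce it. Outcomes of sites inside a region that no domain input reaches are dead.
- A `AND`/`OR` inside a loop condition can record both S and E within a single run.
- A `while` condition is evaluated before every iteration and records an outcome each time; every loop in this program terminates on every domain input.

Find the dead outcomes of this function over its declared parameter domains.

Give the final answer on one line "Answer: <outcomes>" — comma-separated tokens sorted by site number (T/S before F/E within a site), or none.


running all 80 domain inputs and tallying outcomes:
  B10=T: unreachable across the whole domain -> dead
  B11=E: unreachable across the whole domain -> dead
  reachable outcomes have witnesses, e.g. B1=T (e.g. m=0, n=0, r=-1), B1=F (e.g. m=0, n=2, r=-1), B2=T (e.g. m=0, n=3, r=-1), B2=F (e.g. m=0, n=2, r=-1)
Answer: B10=T, B11=E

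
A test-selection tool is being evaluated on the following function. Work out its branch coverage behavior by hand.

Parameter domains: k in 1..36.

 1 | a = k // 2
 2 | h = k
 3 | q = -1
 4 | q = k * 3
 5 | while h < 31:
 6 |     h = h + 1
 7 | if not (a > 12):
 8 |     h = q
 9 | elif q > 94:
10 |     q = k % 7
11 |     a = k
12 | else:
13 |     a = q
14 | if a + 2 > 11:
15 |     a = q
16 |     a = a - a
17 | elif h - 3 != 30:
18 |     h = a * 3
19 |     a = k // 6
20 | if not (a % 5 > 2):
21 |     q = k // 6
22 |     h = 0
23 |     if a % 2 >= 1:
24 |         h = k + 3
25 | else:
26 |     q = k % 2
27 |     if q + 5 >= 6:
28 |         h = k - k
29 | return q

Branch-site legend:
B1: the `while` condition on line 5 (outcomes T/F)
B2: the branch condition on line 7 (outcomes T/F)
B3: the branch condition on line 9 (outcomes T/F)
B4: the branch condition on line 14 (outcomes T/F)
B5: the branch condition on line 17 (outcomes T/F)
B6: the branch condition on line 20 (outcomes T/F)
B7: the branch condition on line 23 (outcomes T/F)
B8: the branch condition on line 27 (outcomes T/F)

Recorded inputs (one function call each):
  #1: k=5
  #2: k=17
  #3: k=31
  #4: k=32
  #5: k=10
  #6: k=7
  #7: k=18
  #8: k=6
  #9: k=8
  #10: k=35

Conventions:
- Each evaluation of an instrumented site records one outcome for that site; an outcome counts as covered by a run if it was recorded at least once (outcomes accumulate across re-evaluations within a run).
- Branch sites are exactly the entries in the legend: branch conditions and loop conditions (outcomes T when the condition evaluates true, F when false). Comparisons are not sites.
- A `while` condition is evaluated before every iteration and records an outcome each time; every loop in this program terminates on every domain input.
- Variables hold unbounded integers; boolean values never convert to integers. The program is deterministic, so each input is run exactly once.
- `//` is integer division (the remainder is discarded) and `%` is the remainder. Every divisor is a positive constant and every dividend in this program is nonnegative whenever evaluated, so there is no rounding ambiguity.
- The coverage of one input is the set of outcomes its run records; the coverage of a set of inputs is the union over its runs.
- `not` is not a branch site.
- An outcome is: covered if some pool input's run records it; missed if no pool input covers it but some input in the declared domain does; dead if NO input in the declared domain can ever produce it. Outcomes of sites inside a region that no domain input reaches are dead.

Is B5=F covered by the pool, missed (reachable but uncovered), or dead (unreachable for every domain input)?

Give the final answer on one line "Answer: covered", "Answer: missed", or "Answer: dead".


no pool input records B5=F
but domain input (k=11) does record it -> reachable, so missed
Answer: missed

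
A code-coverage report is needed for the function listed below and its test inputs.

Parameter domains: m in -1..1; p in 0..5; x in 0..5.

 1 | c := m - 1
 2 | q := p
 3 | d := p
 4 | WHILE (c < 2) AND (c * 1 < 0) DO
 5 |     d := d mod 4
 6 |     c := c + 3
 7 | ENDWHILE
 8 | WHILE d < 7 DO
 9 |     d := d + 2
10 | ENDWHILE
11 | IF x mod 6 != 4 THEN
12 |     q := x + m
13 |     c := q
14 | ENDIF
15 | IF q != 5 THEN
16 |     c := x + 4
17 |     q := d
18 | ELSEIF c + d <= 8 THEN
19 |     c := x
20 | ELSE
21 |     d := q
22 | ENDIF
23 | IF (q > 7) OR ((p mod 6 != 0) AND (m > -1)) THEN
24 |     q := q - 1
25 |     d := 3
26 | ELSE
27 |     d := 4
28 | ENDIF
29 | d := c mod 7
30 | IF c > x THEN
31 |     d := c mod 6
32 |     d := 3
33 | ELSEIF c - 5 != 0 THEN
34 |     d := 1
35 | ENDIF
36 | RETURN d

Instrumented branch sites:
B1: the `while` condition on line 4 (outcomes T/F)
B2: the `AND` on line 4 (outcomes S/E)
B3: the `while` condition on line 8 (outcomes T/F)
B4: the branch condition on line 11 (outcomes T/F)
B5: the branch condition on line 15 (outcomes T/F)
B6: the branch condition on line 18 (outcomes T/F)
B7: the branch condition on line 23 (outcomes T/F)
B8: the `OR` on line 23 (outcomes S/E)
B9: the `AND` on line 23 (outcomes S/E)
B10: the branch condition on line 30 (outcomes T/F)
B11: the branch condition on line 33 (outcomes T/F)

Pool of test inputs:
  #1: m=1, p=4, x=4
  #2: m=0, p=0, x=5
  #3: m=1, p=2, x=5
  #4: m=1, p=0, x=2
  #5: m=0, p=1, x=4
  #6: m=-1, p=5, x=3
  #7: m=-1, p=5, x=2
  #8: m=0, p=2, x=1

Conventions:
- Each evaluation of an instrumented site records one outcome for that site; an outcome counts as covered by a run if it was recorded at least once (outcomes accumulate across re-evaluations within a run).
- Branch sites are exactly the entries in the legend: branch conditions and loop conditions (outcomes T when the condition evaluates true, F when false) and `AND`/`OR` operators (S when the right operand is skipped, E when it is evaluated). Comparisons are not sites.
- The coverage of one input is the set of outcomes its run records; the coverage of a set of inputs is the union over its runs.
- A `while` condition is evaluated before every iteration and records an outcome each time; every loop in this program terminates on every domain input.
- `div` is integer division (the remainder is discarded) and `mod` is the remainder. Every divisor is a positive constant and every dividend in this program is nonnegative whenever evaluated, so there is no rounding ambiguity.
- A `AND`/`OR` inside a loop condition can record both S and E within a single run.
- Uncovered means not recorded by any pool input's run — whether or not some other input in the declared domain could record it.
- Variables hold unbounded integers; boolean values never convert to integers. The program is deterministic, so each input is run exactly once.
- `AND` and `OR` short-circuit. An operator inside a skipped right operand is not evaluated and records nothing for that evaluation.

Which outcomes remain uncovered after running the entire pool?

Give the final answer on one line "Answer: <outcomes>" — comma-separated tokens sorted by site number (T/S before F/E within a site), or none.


input #1 (m=1, p=4, x=4): events B2->E, B1->F, B3->T, B3->T, B3->F, B4->F, B5->T, B8->S, B7->T, B10->T; covers B1=F, B2=E, B3=T, B3=F, B4=F, B5=T, B7=T, B8=S, B10=T
input #2 (m=0, p=0, x=5): events B2->E, B1->T, B2->S, B1->F, B3->T, B3->T, B3->T, B3->T, B3->F, B4->T, B5->F, B6->F, B8->E, B9->S, ...; covers B1=T, B1=F, B2=S, B2=E, B3=T, B3=F, B4=T, B5=F, B6=F, B7=F, B8=E, B9=S, B10=F, B11=F
input #3 (m=1, p=2, x=5): events B2->E, B1->F, B3->T, B3->T, B3->T, B3->F, B4->T, B5->T, B8->S, B7->T, B10->T; covers B1=F, B2=E, B3=T, B3=F, B4=T, B5=T, B7=T, B8=S, B10=T
input #4 (m=1, p=0, x=2): events B2->E, B1->F, B3->T, B3->T, B3->T, B3->T, B3->F, B4->T, B5->T, B8->S, B7->T, B10->T; covers B1=F, B2=E, B3=T, B3=F, B4=T, B5=T, B7=T, B8=S, B10=T
input #5 (m=0, p=1, x=4): events B2->E, B1->T, B2->S, B1->F, B3->T, B3->T, B3->T, B3->F, B4->F, B5->T, B8->E, B9->E, B7->T, B10->T; covers B1=T, B1=F, B2=S, B2=E, B3=T, B3=F, B4=F, B5=T, B7=T, B8=E, B9=E, B10=T
input #6 (m=-1, p=5, x=3): events B2->E, B1->T, B2->E, B1->F, B3->T, B3->T, B3->T, B3->F, B4->T, B5->T, B8->E, B9->E, B7->F, B10->T; covers B1=T, B1=F, B2=E, B3=T, B3=F, B4=T, B5=T, B7=F, B8=E, B9=E, B10=T
input #7 (m=-1, p=5, x=2): events B2->E, B1->T, B2->E, B1->F, B3->T, B3->T, B3->T, B3->F, B4->T, B5->T, B8->E, B9->E, B7->F, B10->T; covers B1=T, B1=F, B2=E, B3=T, B3=F, B4=T, B5=T, B7=F, B8=E, B9=E, B10=T
input #8 (m=0, p=2, x=1): events B2->E, B1->T, B2->S, B1->F, B3->T, B3->T, B3->T, B3->F, B4->T, B5->T, B8->S, B7->T, B10->T; covers B1=T, B1=F, B2=S, B2=E, B3=T, B3=F, B4=T, B5=T, B7=T, B8=S, B10=T
union over the pool: B1=T, B1=F, B2=S, B2=E, B3=T, B3=F, B4=T, B4=F, B5=T, B5=F, B6=F, B7=T, B7=F, B8=S, B8=E, B9=S, B9=E, B10=T, B10=F, B11=F
uncovered (2 of 22): B6=T, B11=T
Answer: B6=T, B11=T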